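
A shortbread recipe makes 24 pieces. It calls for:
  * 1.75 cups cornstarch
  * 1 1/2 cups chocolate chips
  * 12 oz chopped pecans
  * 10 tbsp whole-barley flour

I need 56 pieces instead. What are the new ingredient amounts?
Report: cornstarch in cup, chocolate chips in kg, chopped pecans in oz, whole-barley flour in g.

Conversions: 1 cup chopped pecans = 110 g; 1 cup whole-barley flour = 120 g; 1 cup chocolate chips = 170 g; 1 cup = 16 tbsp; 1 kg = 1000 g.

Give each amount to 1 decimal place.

Scaling factor: 56/24 = 7/3.
cornstarch: 1.75 cup × 7/3 ≈ 4.1 cup
chocolate chips: 1.5 cup × 7/3 × 170 g/cup ÷ 1000 g/kg ≈ 0.6 kg
chopped pecans: 12 oz × 7/3 = 28.0 oz
whole-barley flour: 10 tbsp × 7/3 ÷ 16 tbsp/cup × 120 g/cup = 175.0 g

cornstarch: 4.1 cup; chocolate chips: 0.6 kg; chopped pecans: 28.0 oz; whole-barley flour: 175.0 g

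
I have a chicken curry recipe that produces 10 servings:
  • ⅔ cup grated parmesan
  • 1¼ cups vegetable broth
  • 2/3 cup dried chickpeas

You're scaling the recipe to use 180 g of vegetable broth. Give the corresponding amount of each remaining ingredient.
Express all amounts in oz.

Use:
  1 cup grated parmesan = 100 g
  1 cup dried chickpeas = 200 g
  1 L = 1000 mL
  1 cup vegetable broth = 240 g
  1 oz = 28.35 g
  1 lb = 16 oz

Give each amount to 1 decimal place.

The original recipe has 300 g of vegetable broth, so the scaling factor is 180 ÷ 300 = 3/5 = 0.6.
grated parmesan: 2/3 cup × 3/5 × 100 g/cup ÷ 28.35 g/oz ≈ 1.4 oz
dried chickpeas: 2/3 cup × 3/5 × 200 g/cup ÷ 28.35 g/oz ≈ 2.8 oz

grated parmesan: 1.4 oz; dried chickpeas: 2.8 oz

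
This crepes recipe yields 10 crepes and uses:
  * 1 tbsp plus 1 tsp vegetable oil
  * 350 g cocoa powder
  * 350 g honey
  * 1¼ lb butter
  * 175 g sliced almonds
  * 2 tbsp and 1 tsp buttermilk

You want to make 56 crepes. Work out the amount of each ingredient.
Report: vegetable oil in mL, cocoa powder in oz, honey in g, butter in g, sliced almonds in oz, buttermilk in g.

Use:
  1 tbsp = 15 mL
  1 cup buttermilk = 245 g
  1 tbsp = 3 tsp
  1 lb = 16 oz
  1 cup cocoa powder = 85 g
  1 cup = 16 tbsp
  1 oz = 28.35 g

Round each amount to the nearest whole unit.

Scaling factor: 56/10 = 28/5 = 5.6.
vegetable oil: (1 tbsp + 1 tsp = 4/3 tbsp) × 28/5 × 15 mL/tbsp = 112 mL
cocoa powder: 350 g × 28/5 ÷ 28.35 g/oz ≈ 69 oz
honey: 350 g × 28/5 = 1960 g
butter: 1.25 lb × 28/5 × 16 oz/lb × 28.35 g/oz ≈ 3175 g
sliced almonds: 175 g × 28/5 ÷ 28.35 g/oz ≈ 35 oz
buttermilk: (2 tbsp + 1 tsp = 7/3 tbsp) × 28/5 ÷ 16 tbsp/cup × 245 g/cup ≈ 200 g

vegetable oil: 112 mL; cocoa powder: 69 oz; honey: 1960 g; butter: 3175 g; sliced almonds: 35 oz; buttermilk: 200 g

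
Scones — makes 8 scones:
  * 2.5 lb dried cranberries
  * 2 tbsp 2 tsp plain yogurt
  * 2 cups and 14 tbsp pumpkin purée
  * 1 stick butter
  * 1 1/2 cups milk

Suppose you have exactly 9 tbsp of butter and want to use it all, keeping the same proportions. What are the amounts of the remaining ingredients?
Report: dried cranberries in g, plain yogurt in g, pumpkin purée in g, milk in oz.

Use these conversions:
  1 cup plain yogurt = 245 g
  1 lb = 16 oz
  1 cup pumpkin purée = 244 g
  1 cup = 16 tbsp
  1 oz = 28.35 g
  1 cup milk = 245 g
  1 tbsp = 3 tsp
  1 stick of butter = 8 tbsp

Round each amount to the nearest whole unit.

The original recipe has 8 tbsp of butter, so the scaling factor is 9 ÷ 8 = 9/8 = 1.125.
dried cranberries: 2.5 lb × 9/8 × 16 oz/lb × 28.35 g/oz ≈ 1276 g
plain yogurt: (2 tbsp + 2 tsp = 8/3 tbsp) × 9/8 ÷ 16 tbsp/cup × 245 g/cup ≈ 46 g
pumpkin purée: (2 cup + 14 tbsp = 2.875 cup) × 9/8 × 244 g/cup ≈ 789 g
milk: 1.5 cup × 9/8 × 245 g/cup ÷ 28.35 g/oz ≈ 15 oz

dried cranberries: 1276 g; plain yogurt: 46 g; pumpkin purée: 789 g; milk: 15 oz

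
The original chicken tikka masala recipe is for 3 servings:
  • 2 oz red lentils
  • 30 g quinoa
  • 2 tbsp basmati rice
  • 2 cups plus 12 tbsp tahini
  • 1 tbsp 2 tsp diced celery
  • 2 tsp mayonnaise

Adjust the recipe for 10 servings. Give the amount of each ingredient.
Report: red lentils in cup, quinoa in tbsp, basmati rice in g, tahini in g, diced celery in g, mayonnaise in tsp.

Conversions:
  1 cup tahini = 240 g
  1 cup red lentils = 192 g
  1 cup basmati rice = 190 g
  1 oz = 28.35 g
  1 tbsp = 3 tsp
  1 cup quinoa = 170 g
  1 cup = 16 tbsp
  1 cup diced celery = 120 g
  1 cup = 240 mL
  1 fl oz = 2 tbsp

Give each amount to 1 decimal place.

red lentils: 1.0 cup; quinoa: 9.4 tbsp; basmati rice: 79.2 g; tahini: 2200.0 g; diced celery: 41.7 g; mayonnaise: 6.7 tsp

Scaling factor: 10/3.
red lentils: 2 oz × 10/3 × 28.35 g/oz ÷ 192 g/cup ≈ 1.0 cup
quinoa: 30 g × 10/3 ÷ 170 g/cup × 16 tbsp/cup ≈ 9.4 tbsp
basmati rice: 2 tbsp × 10/3 ÷ 16 tbsp/cup × 190 g/cup ≈ 79.2 g
tahini: (2 cup + 12 tbsp = 2.75 cup) × 10/3 × 240 g/cup = 2200.0 g
diced celery: (1 tbsp + 2 tsp = 5/3 tbsp) × 10/3 ÷ 16 tbsp/cup × 120 g/cup ≈ 41.7 g
mayonnaise: 2 tsp × 10/3 ≈ 6.7 tsp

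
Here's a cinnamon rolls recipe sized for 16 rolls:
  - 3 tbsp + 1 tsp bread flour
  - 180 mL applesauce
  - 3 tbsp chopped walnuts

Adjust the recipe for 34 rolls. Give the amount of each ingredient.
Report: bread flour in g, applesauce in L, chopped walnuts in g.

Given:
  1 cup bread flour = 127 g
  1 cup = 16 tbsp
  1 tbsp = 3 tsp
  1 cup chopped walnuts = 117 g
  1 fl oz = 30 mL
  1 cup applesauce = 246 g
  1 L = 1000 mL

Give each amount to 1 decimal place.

bread flour: 56.2 g; applesauce: 0.4 L; chopped walnuts: 46.6 g

Scaling factor: 34/16 = 17/8 = 2.125.
bread flour: (3 tbsp + 1 tsp = 10/3 tbsp) × 17/8 ÷ 16 tbsp/cup × 127 g/cup ≈ 56.2 g
applesauce: 180 mL × 17/8 ÷ 1000 mL/L ≈ 0.4 L
chopped walnuts: 3 tbsp × 17/8 ÷ 16 tbsp/cup × 117 g/cup ≈ 46.6 g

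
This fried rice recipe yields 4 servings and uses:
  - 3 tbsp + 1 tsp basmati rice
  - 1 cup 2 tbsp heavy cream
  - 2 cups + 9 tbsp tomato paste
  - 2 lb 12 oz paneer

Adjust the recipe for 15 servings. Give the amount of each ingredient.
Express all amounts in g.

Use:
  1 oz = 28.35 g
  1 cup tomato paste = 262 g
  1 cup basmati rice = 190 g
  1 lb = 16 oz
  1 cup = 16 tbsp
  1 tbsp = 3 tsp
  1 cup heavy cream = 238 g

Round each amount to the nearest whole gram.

Scaling factor: 15/4 = 3.75.
basmati rice: (3 tbsp + 1 tsp = 10/3 tbsp) × 15/4 ÷ 16 tbsp/cup × 190 g/cup ≈ 148 g
heavy cream: (1 cup + 2 tbsp = 1.125 cup) × 15/4 × 238 g/cup ≈ 1004 g
tomato paste: (2 cup + 9 tbsp = 2.5625 cup) × 15/4 × 262 g/cup ≈ 2518 g
paneer: (2 lb + 12 oz = 2.75 lb) × 15/4 × 16 oz/lb × 28.35 g/oz ≈ 4678 g

basmati rice: 148 g; heavy cream: 1004 g; tomato paste: 2518 g; paneer: 4678 g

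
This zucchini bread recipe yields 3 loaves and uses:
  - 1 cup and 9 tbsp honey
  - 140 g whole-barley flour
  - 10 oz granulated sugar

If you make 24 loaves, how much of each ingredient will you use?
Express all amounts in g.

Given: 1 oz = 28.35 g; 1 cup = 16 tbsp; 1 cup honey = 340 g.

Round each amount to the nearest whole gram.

honey: 4250 g; whole-barley flour: 1120 g; granulated sugar: 2268 g

Scaling factor: 24/3 = 8.
honey: (1 cup + 9 tbsp = 1.5625 cup) × 8 × 340 g/cup = 4250 g
whole-barley flour: 140 g × 8 = 1120 g
granulated sugar: 10 oz × 8 × 28.35 g/oz = 2268 g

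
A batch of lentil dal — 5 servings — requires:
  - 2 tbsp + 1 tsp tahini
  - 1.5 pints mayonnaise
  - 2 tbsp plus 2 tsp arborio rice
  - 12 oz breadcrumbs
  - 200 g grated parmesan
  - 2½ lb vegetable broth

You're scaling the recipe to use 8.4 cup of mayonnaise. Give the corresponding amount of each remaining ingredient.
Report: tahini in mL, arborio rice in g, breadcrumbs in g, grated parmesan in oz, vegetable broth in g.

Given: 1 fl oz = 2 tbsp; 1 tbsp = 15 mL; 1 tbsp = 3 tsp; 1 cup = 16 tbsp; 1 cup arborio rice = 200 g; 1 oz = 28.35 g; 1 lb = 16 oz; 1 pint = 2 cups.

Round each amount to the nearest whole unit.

The original recipe has 3 cup of mayonnaise, so the scaling factor is 8.4 ÷ 3 = 14/5 = 2.8.
tahini: (2 tbsp + 1 tsp = 7/3 tbsp) × 14/5 × 15 mL/tbsp = 98 mL
arborio rice: (2 tbsp + 2 tsp = 8/3 tbsp) × 14/5 ÷ 16 tbsp/cup × 200 g/cup ≈ 93 g
breadcrumbs: 12 oz × 14/5 × 28.35 g/oz ≈ 953 g
grated parmesan: 200 g × 14/5 ÷ 28.35 g/oz ≈ 20 oz
vegetable broth: 2.5 lb × 14/5 × 16 oz/lb × 28.35 g/oz ≈ 3175 g

tahini: 98 mL; arborio rice: 93 g; breadcrumbs: 953 g; grated parmesan: 20 oz; vegetable broth: 3175 g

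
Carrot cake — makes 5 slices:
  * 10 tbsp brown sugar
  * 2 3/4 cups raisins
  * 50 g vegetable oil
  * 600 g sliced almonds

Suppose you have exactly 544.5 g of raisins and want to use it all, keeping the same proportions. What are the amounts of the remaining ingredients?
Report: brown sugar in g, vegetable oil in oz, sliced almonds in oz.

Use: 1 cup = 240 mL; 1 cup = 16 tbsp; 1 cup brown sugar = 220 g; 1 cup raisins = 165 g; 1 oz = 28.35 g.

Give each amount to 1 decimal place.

The original recipe has 453.75 g of raisins, so the scaling factor is 544.5 ÷ 453.75 = 6/5 = 1.2.
brown sugar: 10 tbsp × 6/5 ÷ 16 tbsp/cup × 220 g/cup = 165.0 g
vegetable oil: 50 g × 6/5 ÷ 28.35 g/oz ≈ 2.1 oz
sliced almonds: 600 g × 6/5 ÷ 28.35 g/oz ≈ 25.4 oz

brown sugar: 165.0 g; vegetable oil: 2.1 oz; sliced almonds: 25.4 oz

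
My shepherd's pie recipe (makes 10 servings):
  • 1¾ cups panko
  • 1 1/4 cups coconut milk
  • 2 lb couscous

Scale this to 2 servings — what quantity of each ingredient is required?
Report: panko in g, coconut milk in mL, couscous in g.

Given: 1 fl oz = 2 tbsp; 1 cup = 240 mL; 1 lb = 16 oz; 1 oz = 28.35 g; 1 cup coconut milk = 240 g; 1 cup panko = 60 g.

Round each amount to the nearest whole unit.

Scaling factor: 2/10 = 1/5 = 0.2.
panko: 1.75 cup × 1/5 × 60 g/cup = 21 g
coconut milk: 1.25 cup × 1/5 × 240 mL/cup = 60 mL
couscous: 2 lb × 1/5 × 16 oz/lb × 28.35 g/oz ≈ 181 g

panko: 21 g; coconut milk: 60 mL; couscous: 181 g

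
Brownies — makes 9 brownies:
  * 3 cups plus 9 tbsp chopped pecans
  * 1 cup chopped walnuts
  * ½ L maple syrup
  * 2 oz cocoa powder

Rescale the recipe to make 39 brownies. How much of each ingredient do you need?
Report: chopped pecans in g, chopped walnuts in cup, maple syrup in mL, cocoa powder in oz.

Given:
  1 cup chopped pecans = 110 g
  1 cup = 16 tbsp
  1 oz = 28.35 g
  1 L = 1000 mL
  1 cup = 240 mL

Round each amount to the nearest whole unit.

chopped pecans: 1698 g; chopped walnuts: 4 cup; maple syrup: 2167 mL; cocoa powder: 9 oz

Scaling factor: 39/9 = 13/3.
chopped pecans: (3 cup + 9 tbsp = 3.5625 cup) × 13/3 × 110 g/cup ≈ 1698 g
chopped walnuts: 1 cup × 13/3 ≈ 4 cup
maple syrup: 0.5 L × 13/3 × 1000 mL/L ≈ 2167 mL
cocoa powder: 2 oz × 13/3 ≈ 9 oz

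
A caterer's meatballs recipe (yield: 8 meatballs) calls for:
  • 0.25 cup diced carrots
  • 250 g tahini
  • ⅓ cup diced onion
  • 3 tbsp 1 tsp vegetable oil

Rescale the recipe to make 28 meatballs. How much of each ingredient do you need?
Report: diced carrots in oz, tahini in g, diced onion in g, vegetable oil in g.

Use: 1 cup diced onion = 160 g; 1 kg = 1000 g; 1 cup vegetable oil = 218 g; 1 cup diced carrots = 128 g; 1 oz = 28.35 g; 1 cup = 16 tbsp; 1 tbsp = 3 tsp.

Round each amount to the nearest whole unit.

Scaling factor: 28/8 = 7/2 = 3.5.
diced carrots: 0.25 cup × 7/2 × 128 g/cup ÷ 28.35 g/oz ≈ 4 oz
tahini: 250 g × 7/2 = 875 g
diced onion: 1/3 cup × 7/2 × 160 g/cup ≈ 187 g
vegetable oil: (3 tbsp + 1 tsp = 10/3 tbsp) × 7/2 ÷ 16 tbsp/cup × 218 g/cup ≈ 159 g

diced carrots: 4 oz; tahini: 875 g; diced onion: 187 g; vegetable oil: 159 g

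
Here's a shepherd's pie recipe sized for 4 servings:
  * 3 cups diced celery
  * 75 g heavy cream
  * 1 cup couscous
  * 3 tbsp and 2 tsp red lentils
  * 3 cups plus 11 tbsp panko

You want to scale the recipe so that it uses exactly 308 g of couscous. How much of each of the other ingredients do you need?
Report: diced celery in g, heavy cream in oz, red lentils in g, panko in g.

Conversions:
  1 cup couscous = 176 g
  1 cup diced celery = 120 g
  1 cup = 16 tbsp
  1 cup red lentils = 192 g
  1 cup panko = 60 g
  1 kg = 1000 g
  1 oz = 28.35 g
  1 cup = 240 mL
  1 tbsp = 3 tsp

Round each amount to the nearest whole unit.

diced celery: 630 g; heavy cream: 5 oz; red lentils: 77 g; panko: 387 g

The original recipe has 176 g of couscous, so the scaling factor is 308 ÷ 176 = 7/4 = 1.75.
diced celery: 3 cup × 7/4 × 120 g/cup = 630 g
heavy cream: 75 g × 7/4 ÷ 28.35 g/oz ≈ 5 oz
red lentils: (3 tbsp + 2 tsp = 11/3 tbsp) × 7/4 ÷ 16 tbsp/cup × 192 g/cup = 77 g
panko: (3 cup + 11 tbsp = 3.6875 cup) × 7/4 × 60 g/cup ≈ 387 g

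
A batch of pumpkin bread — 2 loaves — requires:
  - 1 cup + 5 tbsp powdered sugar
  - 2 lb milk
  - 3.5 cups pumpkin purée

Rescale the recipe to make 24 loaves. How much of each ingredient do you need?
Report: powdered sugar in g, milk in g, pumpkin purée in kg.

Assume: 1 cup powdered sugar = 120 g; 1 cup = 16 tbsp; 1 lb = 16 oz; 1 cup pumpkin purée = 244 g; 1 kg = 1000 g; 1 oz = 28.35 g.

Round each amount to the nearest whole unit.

powdered sugar: 1890 g; milk: 10886 g; pumpkin purée: 10 kg

Scaling factor: 24/2 = 12.
powdered sugar: (1 cup + 5 tbsp = 1.3125 cup) × 12 × 120 g/cup = 1890 g
milk: 2 lb × 12 × 16 oz/lb × 28.35 g/oz ≈ 10886 g
pumpkin purée: 3.5 cup × 12 × 244 g/cup ÷ 1000 g/kg ≈ 10 kg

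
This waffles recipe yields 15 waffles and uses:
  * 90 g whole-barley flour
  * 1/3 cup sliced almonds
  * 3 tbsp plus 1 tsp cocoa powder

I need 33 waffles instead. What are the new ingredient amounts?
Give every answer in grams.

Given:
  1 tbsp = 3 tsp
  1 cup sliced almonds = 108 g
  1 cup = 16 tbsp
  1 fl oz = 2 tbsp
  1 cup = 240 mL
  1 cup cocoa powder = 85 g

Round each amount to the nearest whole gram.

whole-barley flour: 198 g; sliced almonds: 79 g; cocoa powder: 39 g

Scaling factor: 33/15 = 11/5 = 2.2.
whole-barley flour: 90 g × 11/5 = 198 g
sliced almonds: 1/3 cup × 11/5 × 108 g/cup ≈ 79 g
cocoa powder: (3 tbsp + 1 tsp = 10/3 tbsp) × 11/5 ÷ 16 tbsp/cup × 85 g/cup ≈ 39 g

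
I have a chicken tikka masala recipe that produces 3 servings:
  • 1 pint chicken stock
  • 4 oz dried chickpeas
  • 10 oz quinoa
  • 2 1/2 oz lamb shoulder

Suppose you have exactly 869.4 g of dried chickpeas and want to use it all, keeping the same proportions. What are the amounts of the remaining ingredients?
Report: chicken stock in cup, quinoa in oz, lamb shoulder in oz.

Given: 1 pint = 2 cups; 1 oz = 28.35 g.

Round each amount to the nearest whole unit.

chicken stock: 15 cup; quinoa: 77 oz; lamb shoulder: 19 oz

The original recipe has 113.4 g of dried chickpeas, so the scaling factor is 869.4 ÷ 113.4 = 23/3.
chicken stock: 1 pint × 23/3 × 2 cup/pint ≈ 15 cup
quinoa: 10 oz × 23/3 ≈ 77 oz
lamb shoulder: 2.5 oz × 23/3 ≈ 19 oz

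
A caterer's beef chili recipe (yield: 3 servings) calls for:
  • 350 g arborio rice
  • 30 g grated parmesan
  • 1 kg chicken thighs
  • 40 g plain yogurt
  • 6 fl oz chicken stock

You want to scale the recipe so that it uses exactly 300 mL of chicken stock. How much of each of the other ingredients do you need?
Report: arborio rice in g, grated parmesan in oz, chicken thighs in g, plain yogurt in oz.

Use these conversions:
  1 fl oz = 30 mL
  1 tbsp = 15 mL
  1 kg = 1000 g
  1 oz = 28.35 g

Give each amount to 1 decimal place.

The original recipe has 180 mL of chicken stock, so the scaling factor is 300 ÷ 180 = 5/3.
arborio rice: 350 g × 5/3 ≈ 583.3 g
grated parmesan: 30 g × 5/3 ÷ 28.35 g/oz ≈ 1.8 oz
chicken thighs: 1 kg × 5/3 × 1000 g/kg ≈ 1666.7 g
plain yogurt: 40 g × 5/3 ÷ 28.35 g/oz ≈ 2.4 oz

arborio rice: 583.3 g; grated parmesan: 1.8 oz; chicken thighs: 1666.7 g; plain yogurt: 2.4 oz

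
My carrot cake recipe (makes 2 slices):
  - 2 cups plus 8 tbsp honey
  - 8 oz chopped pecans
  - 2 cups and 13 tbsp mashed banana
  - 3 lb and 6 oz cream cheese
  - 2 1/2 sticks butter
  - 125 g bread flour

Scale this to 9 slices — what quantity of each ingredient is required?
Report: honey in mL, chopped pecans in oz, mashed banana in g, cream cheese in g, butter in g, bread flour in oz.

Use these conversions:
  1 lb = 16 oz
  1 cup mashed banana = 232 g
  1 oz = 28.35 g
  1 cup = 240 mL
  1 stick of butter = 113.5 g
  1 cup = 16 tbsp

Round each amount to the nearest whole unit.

Scaling factor: 9/2 = 4.5.
honey: (2 cup + 8 tbsp = 2.5 cup) × 9/2 × 240 mL/cup = 2700 mL
chopped pecans: 8 oz × 9/2 = 36 oz
mashed banana: (2 cup + 13 tbsp = 2.8125 cup) × 9/2 × 232 g/cup ≈ 2936 g
cream cheese: (3 lb + 6 oz = 3.375 lb) × 9/2 × 16 oz/lb × 28.35 g/oz ≈ 6889 g
butter: 2.5 stick × 9/2 × 113.5 g/stick ≈ 1277 g
bread flour: 125 g × 9/2 ÷ 28.35 g/oz ≈ 20 oz

honey: 2700 mL; chopped pecans: 36 oz; mashed banana: 2936 g; cream cheese: 6889 g; butter: 1277 g; bread flour: 20 oz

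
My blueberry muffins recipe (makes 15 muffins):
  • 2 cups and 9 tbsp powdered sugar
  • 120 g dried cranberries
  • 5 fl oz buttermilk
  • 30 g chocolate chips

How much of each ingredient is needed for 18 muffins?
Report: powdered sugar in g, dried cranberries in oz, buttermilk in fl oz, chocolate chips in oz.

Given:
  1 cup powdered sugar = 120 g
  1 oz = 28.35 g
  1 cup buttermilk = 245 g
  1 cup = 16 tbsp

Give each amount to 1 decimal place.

Scaling factor: 18/15 = 6/5 = 1.2.
powdered sugar: (2 cup + 9 tbsp = 2.5625 cup) × 6/5 × 120 g/cup = 369.0 g
dried cranberries: 120 g × 6/5 ÷ 28.35 g/oz ≈ 5.1 oz
buttermilk: 5 fl oz × 6/5 = 6.0 fl oz
chocolate chips: 30 g × 6/5 ÷ 28.35 g/oz ≈ 1.3 oz

powdered sugar: 369.0 g; dried cranberries: 5.1 oz; buttermilk: 6.0 fl oz; chocolate chips: 1.3 oz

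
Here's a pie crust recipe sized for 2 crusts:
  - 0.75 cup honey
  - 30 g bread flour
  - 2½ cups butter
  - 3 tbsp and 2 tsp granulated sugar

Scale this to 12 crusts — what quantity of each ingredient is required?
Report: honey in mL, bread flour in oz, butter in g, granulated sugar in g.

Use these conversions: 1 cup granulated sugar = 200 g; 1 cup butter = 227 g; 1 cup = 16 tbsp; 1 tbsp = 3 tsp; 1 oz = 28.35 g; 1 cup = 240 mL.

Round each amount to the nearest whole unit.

honey: 1080 mL; bread flour: 6 oz; butter: 3405 g; granulated sugar: 275 g

Scaling factor: 12/2 = 6.
honey: 0.75 cup × 6 × 240 mL/cup = 1080 mL
bread flour: 30 g × 6 ÷ 28.35 g/oz ≈ 6 oz
butter: 2.5 cup × 6 × 227 g/cup = 3405 g
granulated sugar: (3 tbsp + 2 tsp = 11/3 tbsp) × 6 ÷ 16 tbsp/cup × 200 g/cup = 275 g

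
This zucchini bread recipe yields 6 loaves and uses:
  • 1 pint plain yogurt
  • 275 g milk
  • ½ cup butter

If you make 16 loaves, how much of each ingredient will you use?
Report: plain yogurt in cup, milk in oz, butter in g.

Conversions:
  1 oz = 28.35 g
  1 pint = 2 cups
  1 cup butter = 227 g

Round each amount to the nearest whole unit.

Scaling factor: 16/6 = 8/3.
plain yogurt: 1 pint × 8/3 × 2 cup/pint ≈ 5 cup
milk: 275 g × 8/3 ÷ 28.35 g/oz ≈ 26 oz
butter: 0.5 cup × 8/3 × 227 g/cup ≈ 303 g

plain yogurt: 5 cup; milk: 26 oz; butter: 303 g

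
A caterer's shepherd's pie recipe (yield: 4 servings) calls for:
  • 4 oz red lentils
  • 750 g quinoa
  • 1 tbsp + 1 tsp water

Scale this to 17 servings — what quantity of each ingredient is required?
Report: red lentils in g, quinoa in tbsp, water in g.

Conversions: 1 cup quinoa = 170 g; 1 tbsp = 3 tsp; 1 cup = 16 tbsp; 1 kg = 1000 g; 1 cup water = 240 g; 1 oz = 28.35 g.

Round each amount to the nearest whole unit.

Scaling factor: 17/4 = 4.25.
red lentils: 4 oz × 17/4 × 28.35 g/oz ≈ 482 g
quinoa: 750 g × 17/4 ÷ 170 g/cup × 16 tbsp/cup = 300 tbsp
water: (1 tbsp + 1 tsp = 4/3 tbsp) × 17/4 ÷ 16 tbsp/cup × 240 g/cup = 85 g

red lentils: 482 g; quinoa: 300 tbsp; water: 85 g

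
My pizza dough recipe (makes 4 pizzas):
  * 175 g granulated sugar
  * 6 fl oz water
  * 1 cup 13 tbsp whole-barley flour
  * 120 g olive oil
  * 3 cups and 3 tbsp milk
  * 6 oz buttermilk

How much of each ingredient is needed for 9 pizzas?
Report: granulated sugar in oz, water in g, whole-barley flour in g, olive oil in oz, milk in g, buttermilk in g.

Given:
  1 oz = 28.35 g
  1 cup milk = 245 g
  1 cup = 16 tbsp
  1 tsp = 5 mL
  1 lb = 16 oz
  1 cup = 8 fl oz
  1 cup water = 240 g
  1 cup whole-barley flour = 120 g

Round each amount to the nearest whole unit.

Scaling factor: 9/4 = 2.25.
granulated sugar: 175 g × 9/4 ÷ 28.35 g/oz ≈ 14 oz
water: 6 fl oz × 9/4 ÷ 8 fl oz/cup × 240 g/cup = 405 g
whole-barley flour: (1 cup + 13 tbsp = 1.8125 cup) × 9/4 × 120 g/cup ≈ 489 g
olive oil: 120 g × 9/4 ÷ 28.35 g/oz ≈ 10 oz
milk: (3 cup + 3 tbsp = 3.1875 cup) × 9/4 × 245 g/cup ≈ 1757 g
buttermilk: 6 oz × 9/4 × 28.35 g/oz ≈ 383 g

granulated sugar: 14 oz; water: 405 g; whole-barley flour: 489 g; olive oil: 10 oz; milk: 1757 g; buttermilk: 383 g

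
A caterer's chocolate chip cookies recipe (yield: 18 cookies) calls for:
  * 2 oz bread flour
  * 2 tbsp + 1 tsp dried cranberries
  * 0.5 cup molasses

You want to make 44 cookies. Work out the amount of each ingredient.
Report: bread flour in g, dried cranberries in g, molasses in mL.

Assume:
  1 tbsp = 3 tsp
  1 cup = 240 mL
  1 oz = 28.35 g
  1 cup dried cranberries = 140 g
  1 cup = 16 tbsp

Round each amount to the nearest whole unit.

bread flour: 139 g; dried cranberries: 50 g; molasses: 293 mL

Scaling factor: 44/18 = 22/9.
bread flour: 2 oz × 22/9 × 28.35 g/oz ≈ 139 g
dried cranberries: (2 tbsp + 1 tsp = 7/3 tbsp) × 22/9 ÷ 16 tbsp/cup × 140 g/cup ≈ 50 g
molasses: 0.5 cup × 22/9 × 240 mL/cup ≈ 293 mL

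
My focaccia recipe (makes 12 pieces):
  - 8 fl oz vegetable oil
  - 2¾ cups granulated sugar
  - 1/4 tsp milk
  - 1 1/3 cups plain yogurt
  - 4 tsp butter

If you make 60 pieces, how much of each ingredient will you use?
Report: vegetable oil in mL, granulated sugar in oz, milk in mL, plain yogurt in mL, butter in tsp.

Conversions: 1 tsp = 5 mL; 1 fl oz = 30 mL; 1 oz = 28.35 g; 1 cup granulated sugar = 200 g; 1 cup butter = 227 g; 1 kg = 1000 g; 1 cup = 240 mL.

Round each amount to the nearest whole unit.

vegetable oil: 1200 mL; granulated sugar: 97 oz; milk: 6 mL; plain yogurt: 1600 mL; butter: 20 tsp

Scaling factor: 60/12 = 5.
vegetable oil: 8 fl oz × 5 × 30 mL/fl oz = 1200 mL
granulated sugar: 2.75 cup × 5 × 200 g/cup ÷ 28.35 g/oz ≈ 97 oz
milk: 0.25 tsp × 5 × 5 mL/tsp ≈ 6 mL
plain yogurt: 4/3 cup × 5 × 240 mL/cup = 1600 mL
butter: 4 tsp × 5 = 20 tsp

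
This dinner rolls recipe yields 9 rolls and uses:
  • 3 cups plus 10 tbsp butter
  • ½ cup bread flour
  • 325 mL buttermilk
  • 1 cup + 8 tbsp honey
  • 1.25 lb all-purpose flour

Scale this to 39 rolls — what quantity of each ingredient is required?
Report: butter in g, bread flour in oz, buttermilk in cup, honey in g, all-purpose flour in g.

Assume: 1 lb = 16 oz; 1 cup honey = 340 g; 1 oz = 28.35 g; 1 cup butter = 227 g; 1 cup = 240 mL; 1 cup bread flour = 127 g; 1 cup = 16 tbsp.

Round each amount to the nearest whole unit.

butter: 3566 g; bread flour: 10 oz; buttermilk: 6 cup; honey: 2210 g; all-purpose flour: 2457 g

Scaling factor: 39/9 = 13/3.
butter: (3 cup + 10 tbsp = 3.625 cup) × 13/3 × 227 g/cup ≈ 3566 g
bread flour: 0.5 cup × 13/3 × 127 g/cup ÷ 28.35 g/oz ≈ 10 oz
buttermilk: 325 mL × 13/3 ÷ 240 mL/cup ≈ 6 cup
honey: (1 cup + 8 tbsp = 1.5 cup) × 13/3 × 340 g/cup = 2210 g
all-purpose flour: 1.25 lb × 13/3 × 16 oz/lb × 28.35 g/oz = 2457 g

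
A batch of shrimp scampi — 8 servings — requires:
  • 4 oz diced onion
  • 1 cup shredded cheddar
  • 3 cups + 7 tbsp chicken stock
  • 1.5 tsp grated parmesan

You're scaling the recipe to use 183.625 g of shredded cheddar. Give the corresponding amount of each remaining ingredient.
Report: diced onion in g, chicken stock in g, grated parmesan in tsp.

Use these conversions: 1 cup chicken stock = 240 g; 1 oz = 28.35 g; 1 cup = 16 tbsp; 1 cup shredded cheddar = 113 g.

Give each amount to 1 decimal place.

The original recipe has 113 g of shredded cheddar, so the scaling factor is 183.625 ÷ 113 = 13/8 = 1.625.
diced onion: 4 oz × 13/8 × 28.35 g/oz ≈ 184.3 g
chicken stock: (3 cup + 7 tbsp = 3.4375 cup) × 13/8 × 240 g/cup ≈ 1340.6 g
grated parmesan: 1.5 tsp × 13/8 ≈ 2.4 tsp

diced onion: 184.3 g; chicken stock: 1340.6 g; grated parmesan: 2.4 tsp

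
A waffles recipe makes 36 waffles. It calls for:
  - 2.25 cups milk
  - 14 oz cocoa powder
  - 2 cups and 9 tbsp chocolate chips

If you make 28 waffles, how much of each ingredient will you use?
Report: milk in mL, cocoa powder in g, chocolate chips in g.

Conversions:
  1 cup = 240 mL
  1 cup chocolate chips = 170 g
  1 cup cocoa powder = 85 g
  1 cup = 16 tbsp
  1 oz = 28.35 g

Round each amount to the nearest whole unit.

milk: 420 mL; cocoa powder: 309 g; chocolate chips: 339 g

Scaling factor: 28/36 = 7/9.
milk: 2.25 cup × 7/9 × 240 mL/cup = 420 mL
cocoa powder: 14 oz × 7/9 × 28.35 g/oz ≈ 309 g
chocolate chips: (2 cup + 9 tbsp = 2.5625 cup) × 7/9 × 170 g/cup ≈ 339 g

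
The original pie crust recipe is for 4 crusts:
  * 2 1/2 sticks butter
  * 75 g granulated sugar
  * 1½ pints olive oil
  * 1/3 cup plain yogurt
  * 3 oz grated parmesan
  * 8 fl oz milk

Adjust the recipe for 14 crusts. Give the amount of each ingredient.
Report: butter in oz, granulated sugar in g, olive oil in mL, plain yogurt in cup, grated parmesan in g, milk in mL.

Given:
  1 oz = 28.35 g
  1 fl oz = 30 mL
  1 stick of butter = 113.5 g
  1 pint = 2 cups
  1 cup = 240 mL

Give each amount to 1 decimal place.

Scaling factor: 14/4 = 7/2 = 3.5.
butter: 2.5 stick × 7/2 × 113.5 g/stick ÷ 28.35 g/oz ≈ 35.0 oz
granulated sugar: 75 g × 7/2 = 262.5 g
olive oil: 1.5 pint × 7/2 × 2 cup/pint × 240 mL/cup = 2520.0 mL
plain yogurt: 1/3 cup × 7/2 ≈ 1.2 cup
grated parmesan: 3 oz × 7/2 × 28.35 g/oz ≈ 297.7 g
milk: 8 fl oz × 7/2 × 30 mL/fl oz = 840.0 mL

butter: 35.0 oz; granulated sugar: 262.5 g; olive oil: 2520.0 mL; plain yogurt: 1.2 cup; grated parmesan: 297.7 g; milk: 840.0 mL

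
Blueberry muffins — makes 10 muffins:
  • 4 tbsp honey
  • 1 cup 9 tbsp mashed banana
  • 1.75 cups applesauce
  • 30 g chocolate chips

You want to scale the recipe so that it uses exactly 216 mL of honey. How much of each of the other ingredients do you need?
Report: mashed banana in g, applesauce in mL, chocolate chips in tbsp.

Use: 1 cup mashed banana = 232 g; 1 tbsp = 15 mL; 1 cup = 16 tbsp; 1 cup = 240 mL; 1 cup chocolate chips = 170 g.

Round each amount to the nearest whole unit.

The original recipe has 60 mL of honey, so the scaling factor is 216 ÷ 60 = 18/5 = 3.6.
mashed banana: (1 cup + 9 tbsp = 1.5625 cup) × 18/5 × 232 g/cup = 1305 g
applesauce: 1.75 cup × 18/5 × 240 mL/cup = 1512 mL
chocolate chips: 30 g × 18/5 ÷ 170 g/cup × 16 tbsp/cup ≈ 10 tbsp

mashed banana: 1305 g; applesauce: 1512 mL; chocolate chips: 10 tbsp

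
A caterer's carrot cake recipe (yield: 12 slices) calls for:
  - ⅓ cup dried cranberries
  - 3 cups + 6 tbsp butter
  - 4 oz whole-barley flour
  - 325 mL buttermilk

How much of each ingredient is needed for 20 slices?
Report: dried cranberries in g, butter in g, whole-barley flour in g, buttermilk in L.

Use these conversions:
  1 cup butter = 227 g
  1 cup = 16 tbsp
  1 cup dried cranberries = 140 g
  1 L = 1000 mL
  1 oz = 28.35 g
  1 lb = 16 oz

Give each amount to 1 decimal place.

Scaling factor: 20/12 = 5/3.
dried cranberries: 1/3 cup × 5/3 × 140 g/cup ≈ 77.8 g
butter: (3 cup + 6 tbsp = 3.375 cup) × 5/3 × 227 g/cup ≈ 1276.9 g
whole-barley flour: 4 oz × 5/3 × 28.35 g/oz = 189.0 g
buttermilk: 325 mL × 5/3 ÷ 1000 mL/L ≈ 0.5 L

dried cranberries: 77.8 g; butter: 1276.9 g; whole-barley flour: 189.0 g; buttermilk: 0.5 L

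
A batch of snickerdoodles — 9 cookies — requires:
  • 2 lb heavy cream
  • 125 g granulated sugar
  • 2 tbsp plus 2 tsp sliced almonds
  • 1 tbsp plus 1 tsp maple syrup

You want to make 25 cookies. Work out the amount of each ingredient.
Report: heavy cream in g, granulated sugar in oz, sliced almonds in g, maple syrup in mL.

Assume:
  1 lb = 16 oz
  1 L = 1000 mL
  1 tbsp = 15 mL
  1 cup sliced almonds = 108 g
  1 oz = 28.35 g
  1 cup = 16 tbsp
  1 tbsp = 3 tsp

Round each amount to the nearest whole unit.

heavy cream: 2520 g; granulated sugar: 12 oz; sliced almonds: 50 g; maple syrup: 56 mL

Scaling factor: 25/9.
heavy cream: 2 lb × 25/9 × 16 oz/lb × 28.35 g/oz = 2520 g
granulated sugar: 125 g × 25/9 ÷ 28.35 g/oz ≈ 12 oz
sliced almonds: (2 tbsp + 2 tsp = 8/3 tbsp) × 25/9 ÷ 16 tbsp/cup × 108 g/cup = 50 g
maple syrup: (1 tbsp + 1 tsp = 4/3 tbsp) × 25/9 × 15 mL/tbsp ≈ 56 mL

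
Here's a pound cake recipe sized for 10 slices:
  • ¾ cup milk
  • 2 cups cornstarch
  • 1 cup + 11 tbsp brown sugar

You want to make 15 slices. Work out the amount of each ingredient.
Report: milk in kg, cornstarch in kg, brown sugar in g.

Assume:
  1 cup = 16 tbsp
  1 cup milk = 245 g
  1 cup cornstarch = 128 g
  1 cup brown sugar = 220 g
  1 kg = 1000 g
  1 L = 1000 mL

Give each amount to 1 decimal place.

milk: 0.3 kg; cornstarch: 0.4 kg; brown sugar: 556.9 g

Scaling factor: 15/10 = 3/2 = 1.5.
milk: 0.75 cup × 3/2 × 245 g/cup ÷ 1000 g/kg ≈ 0.3 kg
cornstarch: 2 cup × 3/2 × 128 g/cup ÷ 1000 g/kg ≈ 0.4 kg
brown sugar: (1 cup + 11 tbsp = 1.6875 cup) × 3/2 × 220 g/cup ≈ 556.9 g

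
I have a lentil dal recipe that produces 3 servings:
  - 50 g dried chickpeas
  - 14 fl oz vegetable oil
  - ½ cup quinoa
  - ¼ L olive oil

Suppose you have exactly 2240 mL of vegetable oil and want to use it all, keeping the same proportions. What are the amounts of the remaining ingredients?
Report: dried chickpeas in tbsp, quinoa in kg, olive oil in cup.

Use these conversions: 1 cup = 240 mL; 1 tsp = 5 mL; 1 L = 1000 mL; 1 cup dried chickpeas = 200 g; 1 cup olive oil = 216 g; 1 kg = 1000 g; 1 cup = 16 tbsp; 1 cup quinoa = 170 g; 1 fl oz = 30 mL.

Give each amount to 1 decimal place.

The original recipe has 420 mL of vegetable oil, so the scaling factor is 2240 ÷ 420 = 16/3.
dried chickpeas: 50 g × 16/3 ÷ 200 g/cup × 16 tbsp/cup ≈ 21.3 tbsp
quinoa: 0.5 cup × 16/3 × 170 g/cup ÷ 1000 g/kg ≈ 0.5 kg
olive oil: 0.25 L × 16/3 × 1000 mL/L ÷ 240 mL/cup ≈ 5.6 cup

dried chickpeas: 21.3 tbsp; quinoa: 0.5 kg; olive oil: 5.6 cup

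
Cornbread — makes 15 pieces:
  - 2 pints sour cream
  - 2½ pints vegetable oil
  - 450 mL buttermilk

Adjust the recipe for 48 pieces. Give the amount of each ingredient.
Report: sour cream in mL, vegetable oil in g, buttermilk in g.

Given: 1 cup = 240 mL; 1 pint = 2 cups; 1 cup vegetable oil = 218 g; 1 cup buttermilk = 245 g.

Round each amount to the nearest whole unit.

Scaling factor: 48/15 = 16/5 = 3.2.
sour cream: 2 pint × 16/5 × 2 cup/pint × 240 mL/cup = 3072 mL
vegetable oil: 2.5 pint × 16/5 × 2 cup/pint × 218 g/cup = 3488 g
buttermilk: 450 mL × 16/5 ÷ 240 mL/cup × 245 g/cup = 1470 g

sour cream: 3072 mL; vegetable oil: 3488 g; buttermilk: 1470 g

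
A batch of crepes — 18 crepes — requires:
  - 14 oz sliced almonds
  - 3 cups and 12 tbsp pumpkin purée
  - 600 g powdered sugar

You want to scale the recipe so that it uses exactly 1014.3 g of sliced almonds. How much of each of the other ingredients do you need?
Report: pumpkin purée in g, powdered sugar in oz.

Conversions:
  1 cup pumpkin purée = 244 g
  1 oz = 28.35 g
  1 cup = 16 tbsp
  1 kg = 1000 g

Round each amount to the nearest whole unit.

pumpkin purée: 2338 g; powdered sugar: 54 oz

The original recipe has 396.9 g of sliced almonds, so the scaling factor is 1014.3 ÷ 396.9 = 23/9.
pumpkin purée: (3 cup + 12 tbsp = 3.75 cup) × 23/9 × 244 g/cup ≈ 2338 g
powdered sugar: 600 g × 23/9 ÷ 28.35 g/oz ≈ 54 oz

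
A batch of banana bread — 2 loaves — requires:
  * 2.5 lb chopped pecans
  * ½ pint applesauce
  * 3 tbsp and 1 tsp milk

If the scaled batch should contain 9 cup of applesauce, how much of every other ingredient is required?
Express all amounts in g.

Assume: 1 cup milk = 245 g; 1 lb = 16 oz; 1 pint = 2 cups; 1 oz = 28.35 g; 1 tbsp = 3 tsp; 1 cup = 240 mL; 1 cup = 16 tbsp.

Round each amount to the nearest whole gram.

The original recipe has 1 cup of applesauce, so the scaling factor is 9 ÷ 1 = 9.
chopped pecans: 2.5 lb × 9 × 16 oz/lb × 28.35 g/oz = 10206 g
milk: (3 tbsp + 1 tsp = 10/3 tbsp) × 9 ÷ 16 tbsp/cup × 245 g/cup ≈ 459 g

chopped pecans: 10206 g; milk: 459 g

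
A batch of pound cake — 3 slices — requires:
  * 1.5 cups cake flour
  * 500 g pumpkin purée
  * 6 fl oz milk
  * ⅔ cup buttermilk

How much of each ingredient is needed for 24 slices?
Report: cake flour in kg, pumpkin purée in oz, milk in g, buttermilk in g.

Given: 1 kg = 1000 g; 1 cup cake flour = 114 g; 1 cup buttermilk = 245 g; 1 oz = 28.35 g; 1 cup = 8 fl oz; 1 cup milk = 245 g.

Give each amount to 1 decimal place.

cake flour: 1.4 kg; pumpkin purée: 141.1 oz; milk: 1470.0 g; buttermilk: 1306.7 g

Scaling factor: 24/3 = 8.
cake flour: 1.5 cup × 8 × 114 g/cup ÷ 1000 g/kg ≈ 1.4 kg
pumpkin purée: 500 g × 8 ÷ 28.35 g/oz ≈ 141.1 oz
milk: 6 fl oz × 8 ÷ 8 fl oz/cup × 245 g/cup = 1470.0 g
buttermilk: 2/3 cup × 8 × 245 g/cup ≈ 1306.7 g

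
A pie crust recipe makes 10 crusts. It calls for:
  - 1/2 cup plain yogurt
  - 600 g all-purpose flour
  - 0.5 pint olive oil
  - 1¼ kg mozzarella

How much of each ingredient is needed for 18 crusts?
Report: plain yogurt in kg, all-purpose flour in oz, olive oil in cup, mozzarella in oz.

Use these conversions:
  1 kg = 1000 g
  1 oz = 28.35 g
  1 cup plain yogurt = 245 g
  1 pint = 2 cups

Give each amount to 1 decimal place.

plain yogurt: 0.2 kg; all-purpose flour: 38.1 oz; olive oil: 1.8 cup; mozzarella: 79.4 oz

Scaling factor: 18/10 = 9/5 = 1.8.
plain yogurt: 0.5 cup × 9/5 × 245 g/cup ÷ 1000 g/kg ≈ 0.2 kg
all-purpose flour: 600 g × 9/5 ÷ 28.35 g/oz ≈ 38.1 oz
olive oil: 0.5 pint × 9/5 × 2 cup/pint = 1.8 cup
mozzarella: 1.25 kg × 9/5 × 1000 g/kg ÷ 28.35 g/oz ≈ 79.4 oz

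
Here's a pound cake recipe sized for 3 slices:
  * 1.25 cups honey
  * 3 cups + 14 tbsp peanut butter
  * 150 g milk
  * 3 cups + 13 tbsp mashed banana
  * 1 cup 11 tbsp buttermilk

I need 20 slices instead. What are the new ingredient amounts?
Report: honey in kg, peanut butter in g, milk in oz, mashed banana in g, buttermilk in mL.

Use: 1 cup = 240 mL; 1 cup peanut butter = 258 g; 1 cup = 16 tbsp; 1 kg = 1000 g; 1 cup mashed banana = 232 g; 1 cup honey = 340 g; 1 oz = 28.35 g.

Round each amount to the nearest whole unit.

honey: 3 kg; peanut butter: 6665 g; milk: 35 oz; mashed banana: 5897 g; buttermilk: 2700 mL

Scaling factor: 20/3.
honey: 1.25 cup × 20/3 × 340 g/cup ÷ 1000 g/kg ≈ 3 kg
peanut butter: (3 cup + 14 tbsp = 3.875 cup) × 20/3 × 258 g/cup = 6665 g
milk: 150 g × 20/3 ÷ 28.35 g/oz ≈ 35 oz
mashed banana: (3 cup + 13 tbsp = 3.8125 cup) × 20/3 × 232 g/cup ≈ 5897 g
buttermilk: (1 cup + 11 tbsp = 1.6875 cup) × 20/3 × 240 mL/cup = 2700 mL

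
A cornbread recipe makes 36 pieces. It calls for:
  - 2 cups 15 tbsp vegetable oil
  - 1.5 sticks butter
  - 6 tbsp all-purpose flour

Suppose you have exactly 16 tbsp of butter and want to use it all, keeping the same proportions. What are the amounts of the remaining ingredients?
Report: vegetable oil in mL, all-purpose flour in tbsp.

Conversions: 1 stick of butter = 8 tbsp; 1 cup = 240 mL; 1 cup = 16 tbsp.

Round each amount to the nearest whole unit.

vegetable oil: 940 mL; all-purpose flour: 8 tbsp

The original recipe has 12 tbsp of butter, so the scaling factor is 16 ÷ 12 = 4/3.
vegetable oil: (2 cup + 15 tbsp = 2.9375 cup) × 4/3 × 240 mL/cup = 940 mL
all-purpose flour: 6 tbsp × 4/3 = 8 tbsp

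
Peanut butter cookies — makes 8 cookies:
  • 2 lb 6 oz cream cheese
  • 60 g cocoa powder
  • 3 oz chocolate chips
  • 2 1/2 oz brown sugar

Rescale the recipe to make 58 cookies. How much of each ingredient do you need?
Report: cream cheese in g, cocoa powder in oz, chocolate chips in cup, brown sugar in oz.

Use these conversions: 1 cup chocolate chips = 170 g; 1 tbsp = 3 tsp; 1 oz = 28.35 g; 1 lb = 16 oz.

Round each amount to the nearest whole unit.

cream cheese: 7810 g; cocoa powder: 15 oz; chocolate chips: 4 cup; brown sugar: 18 oz

Scaling factor: 58/8 = 29/4 = 7.25.
cream cheese: (2 lb + 6 oz = 2.375 lb) × 29/4 × 16 oz/lb × 28.35 g/oz ≈ 7810 g
cocoa powder: 60 g × 29/4 ÷ 28.35 g/oz ≈ 15 oz
chocolate chips: 3 oz × 29/4 × 28.35 g/oz ÷ 170 g/cup ≈ 4 cup
brown sugar: 2.5 oz × 29/4 ≈ 18 oz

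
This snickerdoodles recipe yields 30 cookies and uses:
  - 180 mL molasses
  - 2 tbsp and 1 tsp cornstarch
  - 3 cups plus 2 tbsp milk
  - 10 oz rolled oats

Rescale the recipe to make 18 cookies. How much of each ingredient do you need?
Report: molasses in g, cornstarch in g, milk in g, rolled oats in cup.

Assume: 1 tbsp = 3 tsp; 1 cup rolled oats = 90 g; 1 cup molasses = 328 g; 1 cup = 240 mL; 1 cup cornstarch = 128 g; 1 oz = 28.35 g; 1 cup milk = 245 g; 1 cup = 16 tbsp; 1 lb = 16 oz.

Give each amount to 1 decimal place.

Scaling factor: 18/30 = 3/5 = 0.6.
molasses: 180 mL × 3/5 ÷ 240 mL/cup × 328 g/cup = 147.6 g
cornstarch: (2 tbsp + 1 tsp = 7/3 tbsp) × 3/5 ÷ 16 tbsp/cup × 128 g/cup = 11.2 g
milk: (3 cup + 2 tbsp = 3.125 cup) × 3/5 × 245 g/cup ≈ 459.4 g
rolled oats: 10 oz × 3/5 × 28.35 g/oz ÷ 90 g/cup ≈ 1.9 cup

molasses: 147.6 g; cornstarch: 11.2 g; milk: 459.4 g; rolled oats: 1.9 cup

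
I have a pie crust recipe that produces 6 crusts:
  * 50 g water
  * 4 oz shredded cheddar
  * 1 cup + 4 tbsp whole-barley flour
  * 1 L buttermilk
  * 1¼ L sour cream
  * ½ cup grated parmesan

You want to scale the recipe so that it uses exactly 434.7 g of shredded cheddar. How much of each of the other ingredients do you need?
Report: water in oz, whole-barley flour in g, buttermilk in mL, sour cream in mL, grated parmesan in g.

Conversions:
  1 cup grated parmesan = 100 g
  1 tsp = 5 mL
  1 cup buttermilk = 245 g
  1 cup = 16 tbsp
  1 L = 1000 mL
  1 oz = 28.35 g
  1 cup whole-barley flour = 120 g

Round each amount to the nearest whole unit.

The original recipe has 113.4 g of shredded cheddar, so the scaling factor is 434.7 ÷ 113.4 = 23/6.
water: 50 g × 23/6 ÷ 28.35 g/oz ≈ 7 oz
whole-barley flour: (1 cup + 4 tbsp = 1.25 cup) × 23/6 × 120 g/cup = 575 g
buttermilk: 1 L × 23/6 × 1000 mL/L ≈ 3833 mL
sour cream: 1.25 L × 23/6 × 1000 mL/L ≈ 4792 mL
grated parmesan: 0.5 cup × 23/6 × 100 g/cup ≈ 192 g

water: 7 oz; whole-barley flour: 575 g; buttermilk: 3833 mL; sour cream: 4792 mL; grated parmesan: 192 g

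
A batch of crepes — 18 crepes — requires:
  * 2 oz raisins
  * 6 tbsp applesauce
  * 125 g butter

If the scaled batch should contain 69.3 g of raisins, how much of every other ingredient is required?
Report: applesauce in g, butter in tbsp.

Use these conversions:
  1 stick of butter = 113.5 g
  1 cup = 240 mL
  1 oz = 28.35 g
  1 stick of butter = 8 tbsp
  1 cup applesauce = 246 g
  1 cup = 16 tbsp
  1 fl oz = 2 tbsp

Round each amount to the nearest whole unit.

applesauce: 113 g; butter: 11 tbsp

The original recipe has 56.7 g of raisins, so the scaling factor is 69.3 ÷ 56.7 = 11/9.
applesauce: 6 tbsp × 11/9 ÷ 16 tbsp/cup × 246 g/cup ≈ 113 g
butter: 125 g × 11/9 ÷ 113.5 g/stick × 8 tbsp/stick ≈ 11 tbsp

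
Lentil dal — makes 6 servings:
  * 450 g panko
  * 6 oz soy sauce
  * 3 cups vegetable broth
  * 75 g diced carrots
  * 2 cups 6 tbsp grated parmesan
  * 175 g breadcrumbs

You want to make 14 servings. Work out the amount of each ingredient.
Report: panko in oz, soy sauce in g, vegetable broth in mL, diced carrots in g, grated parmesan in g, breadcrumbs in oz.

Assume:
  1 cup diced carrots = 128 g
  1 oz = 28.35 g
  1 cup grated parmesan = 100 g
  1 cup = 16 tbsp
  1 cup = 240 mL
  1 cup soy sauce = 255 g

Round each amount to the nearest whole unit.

Scaling factor: 14/6 = 7/3.
panko: 450 g × 7/3 ÷ 28.35 g/oz ≈ 37 oz
soy sauce: 6 oz × 7/3 × 28.35 g/oz ≈ 397 g
vegetable broth: 3 cup × 7/3 × 240 mL/cup = 1680 mL
diced carrots: 75 g × 7/3 = 175 g
grated parmesan: (2 cup + 6 tbsp = 2.375 cup) × 7/3 × 100 g/cup ≈ 554 g
breadcrumbs: 175 g × 7/3 ÷ 28.35 g/oz ≈ 14 oz

panko: 37 oz; soy sauce: 397 g; vegetable broth: 1680 mL; diced carrots: 175 g; grated parmesan: 554 g; breadcrumbs: 14 oz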